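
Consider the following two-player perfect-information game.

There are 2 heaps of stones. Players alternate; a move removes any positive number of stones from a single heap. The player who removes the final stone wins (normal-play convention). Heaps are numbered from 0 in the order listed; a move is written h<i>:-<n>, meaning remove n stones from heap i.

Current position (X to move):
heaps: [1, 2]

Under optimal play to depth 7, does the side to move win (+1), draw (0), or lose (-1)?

[(1,2)] X move#1: h0:-1:-1/(0,2), h1:-1:+1/(1,1)*, h1:-2:-1/(1,0)
[(1,1)] O move#2: h0:-1:-1/(0,1)*, h1:-1:-1/(1,0)
[(0,1)] X move#3: h1:-1:+1/(0,0)*
[(0,0)] end (terminal -1, O#4); searched (1,2) to 7

value((1,2), X) = +1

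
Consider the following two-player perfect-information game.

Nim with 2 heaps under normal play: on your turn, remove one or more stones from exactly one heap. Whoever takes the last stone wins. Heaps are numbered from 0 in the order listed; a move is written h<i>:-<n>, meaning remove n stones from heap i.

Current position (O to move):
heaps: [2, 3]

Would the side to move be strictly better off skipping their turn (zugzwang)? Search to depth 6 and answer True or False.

zugzwang((2,3), O) = False

p1 O@[(2,3)]: h0:-1[(1,3)]-1 h0:-2[(0,3)]-1 h1:-1[(2,2)]+1* h1:-2[(2,1)]-1 h1:-3[(2,0)]-1
p2 X@[(2,2)]: h0:-1[(1,2)]-1* h0:-2[(0,2)]-1 h1:-1[(2,1)]-1 h1:-2[(2,0)]-1
p3 O@[(1,2)]: h0:-1[(0,2)]-1 h1:-1[(1,1)]+1* h1:-2[(1,0)]-1
p4 X@[(1,1)]: h0:-1[(0,1)]-1* h1:-1[(1,0)]-1
p5 O@[(0,1)]: h1:-1[(0,0)]+1*
p6 X@[(0,0)] terminal -1; root [(2,3)] d6
if O skipped the turn, X would face:
~ p1 X@[(2,3)]: h0:-1[(1,3)]-1 h0:-2[(0,3)]-1 h1:-1[(2,2)]+1* h1:-2[(2,1)]-1 h1:-3[(2,0)]-1
~ p2 O@[(2,2)]: h0:-1[(1,2)]-1* h0:-2[(0,2)]-1 h1:-1[(2,1)]-1 h1:-2[(2,0)]-1
~ p3 X@[(1,2)]: h0:-1[(0,2)]-1 h1:-1[(1,1)]+1* h1:-2[(1,0)]-1
~ p4 O@[(1,1)]: h0:-1[(0,1)]-1* h1:-1[(1,0)]-1
~ p5 X@[(0,1)]: h1:-1[(0,0)]+1*
~ p6 O@[(0,0)] terminal -1; root [(2,3)] d6
compare (O): move=+1 vs pass=-1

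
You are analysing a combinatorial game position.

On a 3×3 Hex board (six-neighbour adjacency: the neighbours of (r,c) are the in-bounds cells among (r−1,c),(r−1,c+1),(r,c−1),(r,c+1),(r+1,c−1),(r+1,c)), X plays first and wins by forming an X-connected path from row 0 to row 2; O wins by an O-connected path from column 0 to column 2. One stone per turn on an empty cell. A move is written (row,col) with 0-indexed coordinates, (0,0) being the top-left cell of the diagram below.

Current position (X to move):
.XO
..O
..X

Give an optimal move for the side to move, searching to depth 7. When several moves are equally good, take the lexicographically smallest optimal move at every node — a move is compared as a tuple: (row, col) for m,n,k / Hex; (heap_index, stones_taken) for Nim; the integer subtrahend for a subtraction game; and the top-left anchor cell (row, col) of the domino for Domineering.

[.XO/..O/..X] X move#1: (0,0):-1/XXO/..O/..X, (1,0):-1/.XO/X.O/..X, (1,1):+1/.XO/.XO/..X*, (2,0):+1/.XO/..O/X.X, (2,1):-1/.XO/..O/.XX
[.XO/.XO/..X] O move#2: (0,0):-1/OXO/.XO/..X*, (1,0):-1/.XO/OXO/..X, (2,0):-1/.XO/.XO/O.X, (2,1):-1/.XO/.XO/.OX
[OXO/.XO/..X] X move#3: (1,0):+1/OXO/XXO/..X*, (2,0):+1/OXO/.XO/X.X, (2,1):+1/OXO/.XO/.XX
[OXO/XXO/..X] O move#4: (2,0):-1/OXO/XXO/O.X*, (2,1):-1/OXO/XXO/.OX
[OXO/XXO/O.X] X move#5: (2,1):+1/OXO/XXO/OXX*
[OXO/XXO/OXX] end (terminal -1, O#6); searched .XO/..O/..X to 7

X's best at [.XO/..O/..X]: (1,1)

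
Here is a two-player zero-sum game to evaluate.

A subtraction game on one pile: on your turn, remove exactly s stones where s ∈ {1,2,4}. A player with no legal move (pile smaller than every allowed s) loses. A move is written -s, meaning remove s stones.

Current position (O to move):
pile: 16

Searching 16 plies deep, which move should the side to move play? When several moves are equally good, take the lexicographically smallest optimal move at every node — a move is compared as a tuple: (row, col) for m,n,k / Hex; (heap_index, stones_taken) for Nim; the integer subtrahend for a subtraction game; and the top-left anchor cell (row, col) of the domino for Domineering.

[16] O move#1: -1:+1/15*, -2:-1/14, -4:+1/12
[15] X move#2: -1:-1/14*, -2:-1/13, -4:-1/11
[14] O move#3: -1:-1/13, -2:+1/12*, -4:-1/10
[12] X move#4: -1:-1/11*, -2:-1/10, -4:-1/8
[11] O move#5: -1:-1/10, -2:+1/9*, -4:-1/7
[9] X move#6: -1:-1/8*, -2:-1/7, -4:-1/5
[8] O move#7: -1:-1/7, -2:+1/6*, -4:-1/4
[6] X move#8: -1:-1/5*, -2:-1/4, -4:-1/2
[5] O move#9: -1:-1/4, -2:+1/3*, -4:-1/1
[3] X move#10: -1:-1/2*, -2:-1/1
[2] O move#11: -1:-1/1, -2:+1/0*
[0] end (terminal -1, X#12); searched 16 to 16

O's best at [16]: -1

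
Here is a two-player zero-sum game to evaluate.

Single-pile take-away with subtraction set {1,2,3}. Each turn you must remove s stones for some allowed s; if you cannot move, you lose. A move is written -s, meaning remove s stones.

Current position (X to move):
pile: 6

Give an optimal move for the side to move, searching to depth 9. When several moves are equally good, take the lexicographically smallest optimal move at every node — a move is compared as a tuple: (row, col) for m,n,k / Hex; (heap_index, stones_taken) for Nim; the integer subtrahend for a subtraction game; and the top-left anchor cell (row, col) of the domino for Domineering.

X's best at [6]: -2

p1 X@[6]: -1[5]-1 -2[4]+1* -3[3]-1
p2 O@[4]: -1[3]-1* -2[2]-1 -3[1]-1
p3 X@[3]: -1[2]-1 -2[1]-1 -3[0]+1*
p4 O@[0] terminal -1; root [6] d9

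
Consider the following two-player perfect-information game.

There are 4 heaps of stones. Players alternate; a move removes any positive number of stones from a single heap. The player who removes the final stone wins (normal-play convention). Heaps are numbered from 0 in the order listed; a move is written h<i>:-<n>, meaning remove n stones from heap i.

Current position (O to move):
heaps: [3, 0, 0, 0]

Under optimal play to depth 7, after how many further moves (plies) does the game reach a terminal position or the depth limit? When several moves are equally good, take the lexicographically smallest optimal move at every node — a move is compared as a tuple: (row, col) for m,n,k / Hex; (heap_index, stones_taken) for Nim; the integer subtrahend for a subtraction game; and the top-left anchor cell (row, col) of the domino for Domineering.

PV length from [(3,0,0,0)]: 1 ply

p1 O@[(3,0,0,0)]: h0:-1[(2,0,0,0)]-1 h0:-2[(1,0,0,0)]-1 h0:-3[(0,0,0,0)]+1*
p2 X@[(0,0,0,0)] terminal -1; root [(3,0,0,0)] d7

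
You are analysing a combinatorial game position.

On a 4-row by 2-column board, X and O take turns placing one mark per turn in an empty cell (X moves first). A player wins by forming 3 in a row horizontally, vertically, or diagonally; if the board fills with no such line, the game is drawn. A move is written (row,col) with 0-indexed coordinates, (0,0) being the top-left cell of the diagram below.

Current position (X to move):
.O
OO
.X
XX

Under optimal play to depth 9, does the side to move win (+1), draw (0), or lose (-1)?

p1 X@[.O/OO/.X/XX]: (0,0)[XO/OO/.X/XX]+0* (2,0)[.O/OO/XX/XX]+0
p2 O@[XO/OO/.X/XX]: (2,0)[XO/OO/OX/XX]+0*
p3 X@[XO/OO/OX/XX] terminal +0; root [.O/OO/.X/XX] d9

value(.O/OO/.X/XX, X) = 0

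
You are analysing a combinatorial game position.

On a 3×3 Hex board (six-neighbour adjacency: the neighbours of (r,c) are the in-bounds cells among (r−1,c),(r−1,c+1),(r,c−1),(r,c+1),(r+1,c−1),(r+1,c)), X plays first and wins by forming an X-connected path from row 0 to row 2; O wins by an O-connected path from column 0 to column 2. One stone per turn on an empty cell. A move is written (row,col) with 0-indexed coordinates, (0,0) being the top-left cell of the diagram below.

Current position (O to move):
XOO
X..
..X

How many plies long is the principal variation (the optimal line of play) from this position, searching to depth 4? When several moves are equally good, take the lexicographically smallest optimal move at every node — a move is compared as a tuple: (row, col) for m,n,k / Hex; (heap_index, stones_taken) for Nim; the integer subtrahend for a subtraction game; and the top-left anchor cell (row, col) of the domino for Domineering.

PV length from [XOO/X../..X]: 2 plies

[XOO/X../..X] O move#1: (1,1):-1/XOO/XO./..X*, (1,2):-1/XOO/X.O/..X, (2,0):-1/XOO/X../O.X, (2,1):-1/XOO/X../.OX
[XOO/XO./..X] X move#2: (1,2):-1/XOO/XOX/..X, (2,0):+1/XOO/XO./X.X*, (2,1):-1/XOO/XO./.XX
[XOO/XO./X.X] end (terminal -1, O#3); searched XOO/X../..X to 4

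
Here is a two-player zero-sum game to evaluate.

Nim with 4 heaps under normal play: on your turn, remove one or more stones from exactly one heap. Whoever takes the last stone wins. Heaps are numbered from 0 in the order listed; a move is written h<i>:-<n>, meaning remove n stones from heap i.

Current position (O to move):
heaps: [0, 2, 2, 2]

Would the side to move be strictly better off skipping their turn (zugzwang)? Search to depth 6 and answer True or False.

zugzwang((0,2,2,2), O) = False

ply 1, O at (0,2,2,2) | h1:-1=-1→(0,1,2,2); h1:-2=+1→(0,0,2,2)*; h2:-1=-1→(0,2,1,2); h2:-2=+1→(0,2,0,2); h3:-1=-1→(0,2,2,1); h3:-2=+1→(0,2,2,0)
ply 2, X at (0,0,2,2) | h2:-1=-1→(0,0,1,2)*; h2:-2=-1→(0,0,0,2); h3:-1=-1→(0,0,2,1); h3:-2=-1→(0,0,2,0)
ply 3, O at (0,0,1,2) | h2:-1=-1→(0,0,0,2); h3:-1=+1→(0,0,1,1)*; h3:-2=-1→(0,0,1,0)
ply 4, X at (0,0,1,1) | h2:-1=-1→(0,0,0,1)*; h3:-1=-1→(0,0,1,0)
ply 5, O at (0,0,0,1) | h3:-1=+1→(0,0,0,0)*
ply 6: (0,0,0,0) is terminal -1 (X); from (0,2,2,2) depth 6
pass branch (X moves first from the same position):
  | ply 1, X at (0,2,2,2) | h1:-1=-1→(0,1,2,2); h1:-2=+1→(0,0,2,2)*; h2:-1=-1→(0,2,1,2); h2:-2=+1→(0,2,0,2); h3:-1=-1→(0,2,2,1); h3:-2=+1→(0,2,2,0)
  | ply 2, O at (0,0,2,2) | h2:-1=-1→(0,0,1,2)*; h2:-2=-1→(0,0,0,2); h3:-1=-1→(0,0,2,1); h3:-2=-1→(0,0,2,0)
  | ply 3, X at (0,0,1,2) | h2:-1=-1→(0,0,0,2); h3:-1=+1→(0,0,1,1)*; h3:-2=-1→(0,0,1,0)
  | ply 4, O at (0,0,1,1) | h2:-1=-1→(0,0,0,1)*; h3:-1=-1→(0,0,1,0)
  | ply 5, X at (0,0,0,1) | h3:-1=+1→(0,0,0,0)*
  | ply 6: (0,0,0,0) is terminal -1 (O); from (0,2,2,2) depth 6
O moving scores +1; O passing scores -1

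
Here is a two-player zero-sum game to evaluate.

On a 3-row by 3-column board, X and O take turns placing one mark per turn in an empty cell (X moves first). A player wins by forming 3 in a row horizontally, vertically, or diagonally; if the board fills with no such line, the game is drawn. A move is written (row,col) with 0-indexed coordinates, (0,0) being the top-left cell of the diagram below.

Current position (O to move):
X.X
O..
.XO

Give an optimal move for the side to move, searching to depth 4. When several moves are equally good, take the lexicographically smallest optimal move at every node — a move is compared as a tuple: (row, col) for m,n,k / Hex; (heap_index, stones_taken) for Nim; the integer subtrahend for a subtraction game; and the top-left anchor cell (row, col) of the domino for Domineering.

[X.X/O../.XO] O move#1: (0,1):+0/XOX/O../.XO*, (1,1):-1/X.X/OO./.XO, (1,2):-1/X.X/O.O/.XO, (2,0):-1/X.X/O../OXO
[XOX/O../.XO] X move#2: (1,1):+0/XOX/OX./.XO*, (1,2):+0/XOX/O.X/.XO, (2,0):+0/XOX/O../XXO
[XOX/OX./.XO] O move#3: (1,2):-1/XOX/OXO/.XO, (2,0):+0/XOX/OX./OXO*
[XOX/OX./OXO] X move#4: (1,2):+0/XOX/OXX/OXO*
[XOX/OXX/OXO] end (terminal +0, O#5); searched X.X/O../.XO to 4

O's best at [X.X/O../.XO]: (0,1)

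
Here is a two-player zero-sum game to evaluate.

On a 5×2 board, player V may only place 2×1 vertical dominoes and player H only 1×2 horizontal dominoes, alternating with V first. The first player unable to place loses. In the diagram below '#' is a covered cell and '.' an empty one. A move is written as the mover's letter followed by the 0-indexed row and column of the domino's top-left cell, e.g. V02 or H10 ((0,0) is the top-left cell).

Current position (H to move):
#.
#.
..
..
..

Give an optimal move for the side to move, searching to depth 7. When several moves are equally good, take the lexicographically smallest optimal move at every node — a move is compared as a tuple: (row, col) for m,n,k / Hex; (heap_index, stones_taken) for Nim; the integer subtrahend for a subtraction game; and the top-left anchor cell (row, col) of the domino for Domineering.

p1 H@[#./#./../../..]: H20[#./#./##/../..]-1 H30[#./#./../##/..]+1* H40[#./#./../../##]-1
p2 V@[#./#./../##/..]: V01[##/##/../##/..]-1* V11[#./##/.#/##/..]-1
p3 H@[##/##/../##/..]: H20[##/##/##/##/..]+1* H40[##/##/../##/##]+1
p4 V@[##/##/##/##/..] terminal -1; root [#./#./../../..] d7

H's best at [#./#./../../..]: H30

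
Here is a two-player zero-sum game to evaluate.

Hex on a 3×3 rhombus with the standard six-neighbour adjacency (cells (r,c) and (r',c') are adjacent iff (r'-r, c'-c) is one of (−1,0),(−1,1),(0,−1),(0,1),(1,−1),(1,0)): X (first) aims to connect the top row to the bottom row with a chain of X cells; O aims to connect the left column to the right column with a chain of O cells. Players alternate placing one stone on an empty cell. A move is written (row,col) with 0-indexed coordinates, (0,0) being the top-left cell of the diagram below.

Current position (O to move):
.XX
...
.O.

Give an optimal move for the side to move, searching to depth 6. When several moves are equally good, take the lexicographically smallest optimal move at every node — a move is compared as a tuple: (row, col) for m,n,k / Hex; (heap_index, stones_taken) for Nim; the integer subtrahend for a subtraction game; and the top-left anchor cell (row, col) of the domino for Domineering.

[.XX/.../.O.] O move#1: (0,0):-1/OXX/.../.O., (1,0):+1/.XX/O../.O.*, (1,1):+1/.XX/.O./.O., (1,2):-1/.XX/..O/.O., (2,0):+1/.XX/.../OO., (2,2):-1/.XX/.../.OO
[.XX/O../.O.] X move#2: (0,0):-1/XXX/O../.O.*, (1,1):-1/.XX/OX./.O., (1,2):-1/.XX/O.X/.O., (2,0):-1/.XX/O../XO., (2,2):-1/.XX/O../.OX
[XXX/O../.O.] O move#3: (1,1):+1/XXX/OO./.O.*, (1,2):+1/XXX/O.O/.O., (2,0):+1/XXX/O../OO., (2,2):+1/XXX/O../.OO
[XXX/OO./.O.] X move#4: (1,2):-1/XXX/OOX/.O.*, (2,0):-1/XXX/OO./XO., (2,2):-1/XXX/OO./.OX
[XXX/OOX/.O.] O move#5: (2,0):-1/XXX/OOX/OO., (2,2):+1/XXX/OOX/.OO*
[XXX/OOX/.OO] end (terminal -1, X#6); searched .XX/.../.O. to 6

O's best at [.XX/.../.O.]: (1,0)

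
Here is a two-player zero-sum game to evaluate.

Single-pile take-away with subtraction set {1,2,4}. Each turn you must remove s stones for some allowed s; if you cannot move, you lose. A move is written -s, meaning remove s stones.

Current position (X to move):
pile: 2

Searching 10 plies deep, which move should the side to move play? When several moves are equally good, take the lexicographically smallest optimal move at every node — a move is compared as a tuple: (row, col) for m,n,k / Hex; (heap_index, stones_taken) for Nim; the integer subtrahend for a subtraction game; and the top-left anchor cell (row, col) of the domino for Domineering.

ply 1, X at 2 | -1=-1→1; -2=+1→0*
ply 2: 0 is terminal -1 (O); from 2 depth 10

X's best at [2]: -2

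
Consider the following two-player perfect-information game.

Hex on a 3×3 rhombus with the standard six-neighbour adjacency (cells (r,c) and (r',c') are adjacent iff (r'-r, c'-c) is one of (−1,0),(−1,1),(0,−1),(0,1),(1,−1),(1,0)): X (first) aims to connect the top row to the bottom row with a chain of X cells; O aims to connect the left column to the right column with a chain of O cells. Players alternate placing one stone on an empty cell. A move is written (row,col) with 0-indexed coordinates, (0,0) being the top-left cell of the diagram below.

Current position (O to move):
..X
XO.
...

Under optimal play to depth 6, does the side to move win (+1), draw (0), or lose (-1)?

value(..X/XO./..., O) = -1

p1 O@[..X/XO./...]: (0,0)[O.X/XO./...]-1* (0,1)[.OX/XO./...]-1 (1,2)[..X/XOO/...]-1 (2,0)[..X/XO./O..]-1 (2,1)[..X/XO./.O.]-1 (2,2)[..X/XO./..O]-1
p2 X@[O.X/XO./...]: (0,1)[OXX/XO./...]+1* (1,2)[O.X/XOX/...]+1 (2,0)[O.X/XO./X..]+1 (2,1)[O.X/XO./.X.]-1 (2,2)[O.X/XO./..X]-1
p3 O@[OXX/XO./...]: (1,2)[OXX/XOO/...]-1* (2,0)[OXX/XO./O..]-1 (2,1)[OXX/XO./.O.]-1 (2,2)[OXX/XO./..O]-1
p4 X@[OXX/XOO/...]: (2,0)[OXX/XOO/X..]+1* (2,1)[OXX/XOO/.X.]-1 (2,2)[OXX/XOO/..X]-1
p5 O@[OXX/XOO/X..] terminal -1; root [..X/XO./...] d6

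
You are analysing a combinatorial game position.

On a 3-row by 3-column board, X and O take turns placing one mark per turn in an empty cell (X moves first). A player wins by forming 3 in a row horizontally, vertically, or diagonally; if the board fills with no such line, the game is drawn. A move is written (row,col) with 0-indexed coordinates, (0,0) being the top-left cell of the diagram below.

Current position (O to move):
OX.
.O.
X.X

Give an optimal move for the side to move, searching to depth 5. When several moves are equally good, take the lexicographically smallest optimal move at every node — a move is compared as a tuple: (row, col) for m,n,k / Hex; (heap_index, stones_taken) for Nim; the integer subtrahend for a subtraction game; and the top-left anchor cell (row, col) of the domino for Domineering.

O's best at [OX./.O./X.X]: (2,1)

ply 1, O at OX./.O./X.X | (0,2)=-1→OXO/.O./X.X; (1,0)=-1→OX./OO./X.X; (1,2)=-1→OX./.OO/X.X; (2,1)=+0→OX./.O./XOX*
ply 2, X at OX./.O./XOX | (0,2)=+0→OXX/.O./XOX*; (1,0)=+0→OX./XO./XOX; (1,2)=+0→OX./.OX/XOX
ply 3, O at OXX/.O./XOX | (1,0)=-1→OXX/OO./XOX; (1,2)=+0→OXX/.OO/XOX*
ply 4, X at OXX/.OO/XOX | (1,0)=+0→OXX/XOO/XOX*
ply 5: OXX/XOO/XOX is terminal +0 (O); from OX./.O./X.X depth 5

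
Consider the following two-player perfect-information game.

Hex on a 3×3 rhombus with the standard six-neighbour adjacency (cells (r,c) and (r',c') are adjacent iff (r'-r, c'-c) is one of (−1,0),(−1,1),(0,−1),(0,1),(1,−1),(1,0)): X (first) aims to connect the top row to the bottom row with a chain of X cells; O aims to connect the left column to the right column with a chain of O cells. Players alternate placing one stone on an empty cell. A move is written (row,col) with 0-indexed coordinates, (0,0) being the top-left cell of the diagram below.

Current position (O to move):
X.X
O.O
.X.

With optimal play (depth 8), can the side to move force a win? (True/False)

O winning at [X.X/O.O/.X.]: True

ply 1, O at X.X/O.O/.X. | (0,1)=-1→XOX/O.O/.X.; (1,1)=+1→X.X/OOO/.X.*; (2,0)=-1→X.X/O.O/OX.; (2,2)=-1→X.X/O.O/.XO
ply 2: X.X/OOO/.X. is terminal -1 (X); from X.X/O.O/.X. depth 8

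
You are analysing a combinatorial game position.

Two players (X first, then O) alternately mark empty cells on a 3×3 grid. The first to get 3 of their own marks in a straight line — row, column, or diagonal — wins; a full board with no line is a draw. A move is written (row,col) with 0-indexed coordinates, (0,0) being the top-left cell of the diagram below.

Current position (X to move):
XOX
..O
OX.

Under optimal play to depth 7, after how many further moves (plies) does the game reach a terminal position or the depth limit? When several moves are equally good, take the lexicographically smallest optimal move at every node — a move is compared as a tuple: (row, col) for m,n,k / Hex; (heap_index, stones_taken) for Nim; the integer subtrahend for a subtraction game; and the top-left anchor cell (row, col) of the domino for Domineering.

PV length from [XOX/..O/OX.]: 3 plies

p1 X@[XOX/..O/OX.]: (1,0)[XOX/X.O/OX.]+0* (1,1)[XOX/.XO/OX.]+0 (2,2)[XOX/..O/OXX]+0
p2 O@[XOX/X.O/OX.]: (1,1)[XOX/XOO/OX.]+0* (2,2)[XOX/X.O/OXO]+0
p3 X@[XOX/XOO/OX.]: (2,2)[XOX/XOO/OXX]+0*
p4 O@[XOX/XOO/OXX] terminal +0; root [XOX/..O/OX.] d7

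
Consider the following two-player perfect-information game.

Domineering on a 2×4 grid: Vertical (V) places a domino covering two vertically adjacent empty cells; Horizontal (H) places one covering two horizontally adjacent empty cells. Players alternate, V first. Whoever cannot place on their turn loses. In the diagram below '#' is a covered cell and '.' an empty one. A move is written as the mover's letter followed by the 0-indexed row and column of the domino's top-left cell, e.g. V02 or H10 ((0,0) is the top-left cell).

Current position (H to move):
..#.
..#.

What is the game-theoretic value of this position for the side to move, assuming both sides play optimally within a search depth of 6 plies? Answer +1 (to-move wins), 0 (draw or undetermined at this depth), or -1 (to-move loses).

ply 1, H at ..#./..#. | H00=+1→###./..#.*; H10=+1→..#./###.
ply 2, V at ###./..#. | V03=-1→####/..##*
ply 3, H at ####/..## | H10=+1→####/####*
ply 4: ####/#### is terminal -1 (V); from ..#./..#. depth 6

value(..#./..#., H) = +1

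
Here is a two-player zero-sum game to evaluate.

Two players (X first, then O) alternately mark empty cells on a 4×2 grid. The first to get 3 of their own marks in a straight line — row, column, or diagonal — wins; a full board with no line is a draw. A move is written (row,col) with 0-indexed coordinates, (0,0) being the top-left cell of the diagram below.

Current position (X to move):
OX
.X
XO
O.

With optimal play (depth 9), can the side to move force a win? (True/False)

X winning at [OX/.X/XO/O.]: False

p1 X@[OX/.X/XO/O.]: (1,0)[OX/XX/XO/O.]+0* (3,1)[OX/.X/XO/OX]+0
p2 O@[OX/XX/XO/O.]: (3,1)[OX/XX/XO/OO]+0*
p3 X@[OX/XX/XO/OO] terminal +0; root [OX/.X/XO/O.] d9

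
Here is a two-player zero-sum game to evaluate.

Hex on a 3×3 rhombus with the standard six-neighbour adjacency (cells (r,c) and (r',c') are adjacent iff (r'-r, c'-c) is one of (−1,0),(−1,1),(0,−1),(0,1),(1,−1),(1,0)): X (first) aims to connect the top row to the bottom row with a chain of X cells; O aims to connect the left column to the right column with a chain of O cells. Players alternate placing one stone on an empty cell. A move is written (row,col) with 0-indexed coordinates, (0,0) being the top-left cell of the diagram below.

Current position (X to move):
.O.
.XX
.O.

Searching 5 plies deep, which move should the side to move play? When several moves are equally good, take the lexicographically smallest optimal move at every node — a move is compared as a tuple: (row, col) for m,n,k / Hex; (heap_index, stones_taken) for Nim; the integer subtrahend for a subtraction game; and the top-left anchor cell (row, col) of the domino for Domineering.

X's best at [.O./.XX/.O.]: (0,0)

p1 X@[.O./.XX/.O.]: (0,0)[XO./.XX/.O.]+1* (0,2)[.OX/.XX/.O.]+1 (1,0)[.O./XXX/.O.]+1 (2,0)[.O./.XX/XO.]-1 (2,2)[.O./.XX/.OX]-1
p2 O@[XO./.XX/.O.]: (0,2)[XOO/.XX/.O.]-1* (1,0)[XO./OXX/.O.]-1 (2,0)[XO./.XX/OO.]-1 (2,2)[XO./.XX/.OO]-1
p3 X@[XOO/.XX/.O.]: (1,0)[XOO/XXX/.O.]+1* (2,0)[XOO/.XX/XO.]-1 (2,2)[XOO/.XX/.OX]-1
p4 O@[XOO/XXX/.O.]: (2,0)[XOO/XXX/OO.]-1* (2,2)[XOO/XXX/.OO]-1
p5 X@[XOO/XXX/OO.]: (2,2)[XOO/XXX/OOX]+1*
p6 O@[XOO/XXX/OOX] terminal -1; root [.O./.XX/.O.] d5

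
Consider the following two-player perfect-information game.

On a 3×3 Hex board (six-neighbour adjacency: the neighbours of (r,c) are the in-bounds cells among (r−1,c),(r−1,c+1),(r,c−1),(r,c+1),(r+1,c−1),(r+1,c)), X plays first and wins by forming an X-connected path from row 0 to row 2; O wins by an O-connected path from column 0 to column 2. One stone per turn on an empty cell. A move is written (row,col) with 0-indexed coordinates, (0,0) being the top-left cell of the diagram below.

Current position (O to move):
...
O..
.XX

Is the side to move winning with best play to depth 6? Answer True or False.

O winning at [.../O../.XX]: True

ply 1, O at .../O../.XX | (0,0)=-1→O../O../.XX; (0,1)=-1→.O./O../.XX; (0,2)=+1→..O/O../.XX*; (1,1)=+1→.../OO./.XX; (1,2)=-1→.../O.O/.XX; (2,0)=-1→.../O../OXX
ply 2, X at ..O/O../.XX | (0,0)=-1→X.O/O../.XX*; (0,1)=-1→.XO/O../.XX; (1,1)=-1→..O/OX./.XX; (1,2)=-1→..O/O.X/.XX; (2,0)=-1→..O/O../XXX
ply 3, O at X.O/O../.XX | (0,1)=+1→XOO/O../.XX*; (1,1)=+1→X.O/OO./.XX; (1,2)=+1→X.O/O.O/.XX; (2,0)=+1→X.O/O../OXX
ply 4: XOO/O../.XX is terminal -1 (X); from .../O../.XX depth 6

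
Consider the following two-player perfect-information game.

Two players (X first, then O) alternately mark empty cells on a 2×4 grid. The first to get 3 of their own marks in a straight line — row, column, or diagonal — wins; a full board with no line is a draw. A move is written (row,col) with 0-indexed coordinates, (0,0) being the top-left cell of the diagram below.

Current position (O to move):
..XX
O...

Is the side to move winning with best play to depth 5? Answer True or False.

ply 1, O at ..XX/O... | (0,0)=-1→O.XX/O...; (0,1)=+0→.OXX/O...*; (1,1)=-1→..XX/OO..; (1,2)=-1→..XX/O.O.; (1,3)=-1→..XX/O..O
ply 2, X at .OXX/O... | (0,0)=+0→XOXX/O...*; (1,1)=+0→.OXX/OX..; (1,2)=+0→.OXX/O.X.; (1,3)=+0→.OXX/O..X
ply 3, O at XOXX/O... | (1,1)=+0→XOXX/OO..*; (1,2)=+0→XOXX/O.O.; (1,3)=+0→XOXX/O..O
ply 4, X at XOXX/OO.. | (1,2)=+0→XOXX/OOX.*; (1,3)=-1→XOXX/OO.X
ply 5, O at XOXX/OOX. | (1,3)=+0→XOXX/OOXO*
ply 6: XOXX/OOXO is terminal +0 (X); from ..XX/O... depth 5

O winning at [..XX/O...]: False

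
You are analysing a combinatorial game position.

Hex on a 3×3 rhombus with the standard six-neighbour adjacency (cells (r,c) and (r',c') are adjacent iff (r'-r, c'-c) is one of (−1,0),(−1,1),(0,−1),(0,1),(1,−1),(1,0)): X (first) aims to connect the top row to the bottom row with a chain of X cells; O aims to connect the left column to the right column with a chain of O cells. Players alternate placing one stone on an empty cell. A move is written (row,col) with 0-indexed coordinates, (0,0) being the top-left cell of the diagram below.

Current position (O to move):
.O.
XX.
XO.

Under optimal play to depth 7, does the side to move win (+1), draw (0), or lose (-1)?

p1 O@[.O./XX./XO.]: (0,0)[OO./XX./XO.]-1* (0,2)[.OO/XX./XO.]-1 (1,2)[.O./XXO/XO.]-1 (2,2)[.O./XX./XOO]-1
p2 X@[OO./XX./XO.]: (0,2)[OOX/XX./XO.]+1* (1,2)[OO./XXX/XO.]-1 (2,2)[OO./XX./XOX]-1
p3 O@[OOX/XX./XO.] terminal -1; root [.O./XX./XO.] d7

value(.O./XX./XO., O) = -1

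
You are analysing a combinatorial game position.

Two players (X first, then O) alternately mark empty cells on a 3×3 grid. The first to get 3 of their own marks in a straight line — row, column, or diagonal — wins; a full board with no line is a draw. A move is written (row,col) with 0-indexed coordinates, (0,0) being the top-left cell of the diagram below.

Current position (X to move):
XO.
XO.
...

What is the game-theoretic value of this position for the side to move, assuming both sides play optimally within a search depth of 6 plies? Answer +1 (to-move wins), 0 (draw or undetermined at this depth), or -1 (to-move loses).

value(XO./XO./..., X) = +1

p1 X@[XO./XO./...]: (0,2)[XOX/XO./...]-1 (1,2)[XO./XOX/...]-1 (2,0)[XO./XO./X..]+1* (2,1)[XO./XO./.X.]+0 (2,2)[XO./XO./..X]-1
p2 O@[XO./XO./X..] terminal -1; root [XO./XO./...] d6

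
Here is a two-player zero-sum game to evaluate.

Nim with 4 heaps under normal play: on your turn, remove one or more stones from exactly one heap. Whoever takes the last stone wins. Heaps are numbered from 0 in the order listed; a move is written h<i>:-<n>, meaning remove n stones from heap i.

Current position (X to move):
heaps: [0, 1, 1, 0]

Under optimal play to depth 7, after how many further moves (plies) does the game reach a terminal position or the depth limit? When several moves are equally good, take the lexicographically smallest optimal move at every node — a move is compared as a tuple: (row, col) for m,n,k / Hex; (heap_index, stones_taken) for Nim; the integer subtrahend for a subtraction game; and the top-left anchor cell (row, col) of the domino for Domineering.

PV length from [(0,1,1,0)]: 2 plies

[(0,1,1,0)] X move#1: h1:-1:-1/(0,0,1,0)*, h2:-1:-1/(0,1,0,0)
[(0,0,1,0)] O move#2: h2:-1:+1/(0,0,0,0)*
[(0,0,0,0)] end (terminal -1, X#3); searched (0,1,1,0) to 7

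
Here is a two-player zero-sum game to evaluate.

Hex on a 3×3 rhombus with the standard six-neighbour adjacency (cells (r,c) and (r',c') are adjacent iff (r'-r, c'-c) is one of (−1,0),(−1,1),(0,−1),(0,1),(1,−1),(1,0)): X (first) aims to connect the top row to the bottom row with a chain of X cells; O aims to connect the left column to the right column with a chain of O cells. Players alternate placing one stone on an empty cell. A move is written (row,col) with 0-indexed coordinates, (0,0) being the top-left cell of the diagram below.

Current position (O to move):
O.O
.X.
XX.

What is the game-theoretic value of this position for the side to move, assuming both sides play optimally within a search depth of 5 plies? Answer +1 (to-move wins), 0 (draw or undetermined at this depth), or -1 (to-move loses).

[O.O/.X./XX.] O move#1: (0,1):+1/OOO/.X./XX.*, (1,0):-1/O.O/OX./XX., (1,2):-1/O.O/.XO/XX., (2,2):-1/O.O/.X./XXO
[OOO/.X./XX.] end (terminal -1, X#2); searched O.O/.X./XX. to 5

value(O.O/.X./XX., O) = +1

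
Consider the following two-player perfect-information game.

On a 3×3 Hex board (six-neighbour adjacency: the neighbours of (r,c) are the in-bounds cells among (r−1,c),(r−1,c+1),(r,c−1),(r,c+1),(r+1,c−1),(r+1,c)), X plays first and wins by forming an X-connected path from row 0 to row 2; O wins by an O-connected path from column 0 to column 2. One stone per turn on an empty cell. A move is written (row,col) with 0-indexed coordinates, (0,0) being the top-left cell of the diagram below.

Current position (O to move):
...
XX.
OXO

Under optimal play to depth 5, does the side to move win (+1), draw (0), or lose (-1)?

ply 1, O at .../XX./OXO | (0,0)=-1→O../XX./OXO*; (0,1)=-1→.O./XX./OXO; (0,2)=-1→..O/XX./OXO; (1,2)=-1→.../XXO/OXO
ply 2, X at O../XX./OXO | (0,1)=+1→OX./XX./OXO*; (0,2)=+1→O.X/XX./OXO; (1,2)=+1→O../XXX/OXO
ply 3: OX./XX./OXO is terminal -1 (O); from .../XX./OXO depth 5

value(.../XX./OXO, O) = -1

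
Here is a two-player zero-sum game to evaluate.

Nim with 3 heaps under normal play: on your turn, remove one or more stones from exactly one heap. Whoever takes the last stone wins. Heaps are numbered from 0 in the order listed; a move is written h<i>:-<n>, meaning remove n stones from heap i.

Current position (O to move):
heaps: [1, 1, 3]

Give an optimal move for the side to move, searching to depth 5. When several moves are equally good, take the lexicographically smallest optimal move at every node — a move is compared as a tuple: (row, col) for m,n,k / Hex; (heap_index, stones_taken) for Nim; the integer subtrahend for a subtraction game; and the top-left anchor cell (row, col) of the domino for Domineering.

O's best at [(1,1,3)]: h2:-3

ply 1, O at (1,1,3) | h0:-1=-1→(0,1,3); h1:-1=-1→(1,0,3); h2:-1=-1→(1,1,2); h2:-2=-1→(1,1,1); h2:-3=+1→(1,1,0)*
ply 2, X at (1,1,0) | h0:-1=-1→(0,1,0)*; h1:-1=-1→(1,0,0)
ply 3, O at (0,1,0) | h1:-1=+1→(0,0,0)*
ply 4: (0,0,0) is terminal -1 (X); from (1,1,3) depth 5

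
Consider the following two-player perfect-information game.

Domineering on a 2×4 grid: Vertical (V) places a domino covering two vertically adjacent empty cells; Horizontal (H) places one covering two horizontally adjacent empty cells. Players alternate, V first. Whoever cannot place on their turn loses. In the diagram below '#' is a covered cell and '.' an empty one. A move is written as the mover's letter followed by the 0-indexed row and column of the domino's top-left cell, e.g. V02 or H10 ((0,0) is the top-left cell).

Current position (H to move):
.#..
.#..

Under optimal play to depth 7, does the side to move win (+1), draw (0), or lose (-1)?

value(.#../.#.., H) = +1

[.#../.#..] H move#1: H02:+1/.###/.#..*, H12:+1/.#../.###
[.###/.#..] V move#2: V00:-1/####/##..*
[####/##..] H move#3: H12:+1/####/####*
[####/####] end (terminal -1, V#4); searched .#../.#.. to 7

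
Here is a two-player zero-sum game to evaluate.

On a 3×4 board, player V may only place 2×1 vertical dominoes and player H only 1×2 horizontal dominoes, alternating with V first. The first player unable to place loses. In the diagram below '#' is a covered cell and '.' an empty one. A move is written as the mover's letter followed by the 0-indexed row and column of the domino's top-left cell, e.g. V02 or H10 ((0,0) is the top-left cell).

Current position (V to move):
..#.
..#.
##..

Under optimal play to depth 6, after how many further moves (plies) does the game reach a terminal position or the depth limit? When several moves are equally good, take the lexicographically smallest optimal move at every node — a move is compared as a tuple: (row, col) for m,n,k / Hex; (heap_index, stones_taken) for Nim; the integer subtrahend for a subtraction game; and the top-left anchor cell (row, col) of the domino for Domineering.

PV length from [..#./..#./##..]: 3 plies

p1 V@[..#./..#./##..]: V00[#.#./#.#./##..]+1* V01[.##./.##./##..]+1 V03[..##/..##/##..]-1 V13[..#./..##/##.#]-1
p2 H@[#.#./#.#./##..]: H22[#.#./#.#./####]-1*
p3 V@[#.#./#.#./####]: V01[###./###./####]+1* V03[#.##/#.##/####]+1
p4 H@[###./###./####] terminal -1; root [..#./..#./##..] d6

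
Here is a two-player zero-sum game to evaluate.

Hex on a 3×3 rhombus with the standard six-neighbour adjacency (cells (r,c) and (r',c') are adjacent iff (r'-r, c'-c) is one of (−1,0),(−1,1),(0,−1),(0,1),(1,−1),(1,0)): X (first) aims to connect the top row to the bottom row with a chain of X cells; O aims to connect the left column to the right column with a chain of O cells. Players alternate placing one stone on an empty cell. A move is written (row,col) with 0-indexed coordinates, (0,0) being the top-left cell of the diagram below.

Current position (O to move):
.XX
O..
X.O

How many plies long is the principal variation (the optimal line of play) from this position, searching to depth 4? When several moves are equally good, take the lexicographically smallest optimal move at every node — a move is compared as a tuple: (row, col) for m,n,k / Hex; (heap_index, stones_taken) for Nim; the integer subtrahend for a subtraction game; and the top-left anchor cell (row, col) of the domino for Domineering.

ply 1, O at .XX/O../X.O | (0,0)=-1→OXX/O../X.O; (1,1)=+1→.XX/OO./X.O*; (1,2)=-1→.XX/O.O/X.O; (2,1)=-1→.XX/O../XOO
ply 2, X at .XX/OO./X.O | (0,0)=-1→XXX/OO./X.O*; (1,2)=-1→.XX/OOX/X.O; (2,1)=-1→.XX/OO./XXO
ply 3, O at XXX/OO./X.O | (1,2)=+1→XXX/OOO/X.O*; (2,1)=+1→XXX/OO./XOO
ply 4: XXX/OOO/X.O is terminal -1 (X); from .XX/O../X.O depth 4

PV length from [.XX/O../X.O]: 3 plies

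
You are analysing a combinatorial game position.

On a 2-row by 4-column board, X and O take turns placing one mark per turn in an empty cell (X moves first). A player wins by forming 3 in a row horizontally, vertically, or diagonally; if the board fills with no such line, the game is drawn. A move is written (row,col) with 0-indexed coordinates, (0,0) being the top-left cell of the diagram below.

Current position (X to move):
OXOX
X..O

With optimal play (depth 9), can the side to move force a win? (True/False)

[OXOX/X..O] X move#1: (1,1):+0/OXOX/XX.O*, (1,2):+0/OXOX/X.XO
[OXOX/XX.O] O move#2: (1,2):+0/OXOX/XXOO*
[OXOX/XXOO] end (terminal +0, X#3); searched OXOX/X..O to 9

X winning at [OXOX/X..O]: False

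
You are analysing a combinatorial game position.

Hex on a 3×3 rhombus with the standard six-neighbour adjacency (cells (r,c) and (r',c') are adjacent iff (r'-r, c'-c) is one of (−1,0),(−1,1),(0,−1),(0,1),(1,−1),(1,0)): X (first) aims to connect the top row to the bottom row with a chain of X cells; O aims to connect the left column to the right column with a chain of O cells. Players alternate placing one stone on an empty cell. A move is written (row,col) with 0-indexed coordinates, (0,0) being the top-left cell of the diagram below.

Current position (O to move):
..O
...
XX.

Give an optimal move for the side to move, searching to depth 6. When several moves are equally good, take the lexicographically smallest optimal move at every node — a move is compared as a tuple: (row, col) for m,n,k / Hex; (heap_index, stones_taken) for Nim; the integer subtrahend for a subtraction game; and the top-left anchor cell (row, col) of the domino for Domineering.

O's best at [..O/.../XX.]: (0,1)

ply 1, O at ..O/.../XX. | (0,0)=-1→O.O/.../XX.; (0,1)=+1→.OO/.../XX.*; (1,0)=+1→..O/O../XX.; (1,1)=-1→..O/.O./XX.; (1,2)=-1→..O/..O/XX.; (2,2)=-1→..O/.../XXO
ply 2, X at .OO/.../XX. | (0,0)=-1→XOO/.../XX.*; (1,0)=-1→.OO/X../XX.; (1,1)=-1→.OO/.X./XX.; (1,2)=-1→.OO/..X/XX.; (2,2)=-1→.OO/.../XXX
ply 3, O at XOO/.../XX. | (1,0)=+1→XOO/O../XX.*; (1,1)=-1→XOO/.O./XX.; (1,2)=-1→XOO/..O/XX.; (2,2)=-1→XOO/.../XXO
ply 4: XOO/O../XX. is terminal -1 (X); from ..O/.../XX. depth 6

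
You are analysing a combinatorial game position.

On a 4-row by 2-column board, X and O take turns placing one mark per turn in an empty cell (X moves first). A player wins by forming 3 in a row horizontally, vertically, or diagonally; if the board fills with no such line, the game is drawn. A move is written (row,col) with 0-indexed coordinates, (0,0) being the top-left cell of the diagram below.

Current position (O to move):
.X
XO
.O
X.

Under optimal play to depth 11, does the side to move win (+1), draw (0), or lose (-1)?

value(.X/XO/.O/X., O) = +1

ply 1, O at .X/XO/.O/X. | (0,0)=-1→OX/XO/.O/X.; (2,0)=+0→.X/XO/OO/X.; (3,1)=+1→.X/XO/.O/XO*
ply 2: .X/XO/.O/XO is terminal -1 (X); from .X/XO/.O/X. depth 11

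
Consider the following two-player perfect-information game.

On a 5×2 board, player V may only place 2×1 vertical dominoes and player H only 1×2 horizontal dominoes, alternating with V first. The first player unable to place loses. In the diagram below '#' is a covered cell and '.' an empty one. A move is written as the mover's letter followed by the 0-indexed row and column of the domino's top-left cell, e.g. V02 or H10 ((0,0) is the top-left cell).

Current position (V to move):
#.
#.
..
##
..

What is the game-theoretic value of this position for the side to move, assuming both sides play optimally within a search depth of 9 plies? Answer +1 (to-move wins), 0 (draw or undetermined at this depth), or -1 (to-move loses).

value(#./#./../##/.., V) = -1

[#./#./../##/..] V move#1: V01:-1/##/##/../##/..*, V11:-1/#./##/.#/##/..
[##/##/../##/..] H move#2: H20:+1/##/##/##/##/..*, H40:+1/##/##/../##/##
[##/##/##/##/..] end (terminal -1, V#3); searched #./#./../##/.. to 9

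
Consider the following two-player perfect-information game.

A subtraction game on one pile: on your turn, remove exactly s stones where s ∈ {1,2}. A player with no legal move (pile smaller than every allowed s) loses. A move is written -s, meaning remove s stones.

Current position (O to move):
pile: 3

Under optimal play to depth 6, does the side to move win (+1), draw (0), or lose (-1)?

value(3, O) = -1

[3] O move#1: -1:-1/2*, -2:-1/1
[2] X move#2: -1:-1/1, -2:+1/0*
[0] end (terminal -1, O#3); searched 3 to 6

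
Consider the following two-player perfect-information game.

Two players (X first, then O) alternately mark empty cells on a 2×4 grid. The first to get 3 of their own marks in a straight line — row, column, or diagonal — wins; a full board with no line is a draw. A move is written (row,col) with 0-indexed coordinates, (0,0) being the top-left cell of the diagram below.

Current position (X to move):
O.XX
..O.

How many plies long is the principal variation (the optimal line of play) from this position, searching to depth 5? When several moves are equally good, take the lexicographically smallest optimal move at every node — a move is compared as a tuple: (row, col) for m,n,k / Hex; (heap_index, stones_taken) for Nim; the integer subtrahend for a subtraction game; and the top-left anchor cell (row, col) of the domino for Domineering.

p1 X@[O.XX/..O.]: (0,1)[OXXX/..O.]+1* (1,0)[O.XX/X.O.]+0 (1,1)[O.XX/.XO.]+0 (1,3)[O.XX/..OX]+0
p2 O@[OXXX/..O.] terminal -1; root [O.XX/..O.] d5

PV length from [O.XX/..O.]: 1 ply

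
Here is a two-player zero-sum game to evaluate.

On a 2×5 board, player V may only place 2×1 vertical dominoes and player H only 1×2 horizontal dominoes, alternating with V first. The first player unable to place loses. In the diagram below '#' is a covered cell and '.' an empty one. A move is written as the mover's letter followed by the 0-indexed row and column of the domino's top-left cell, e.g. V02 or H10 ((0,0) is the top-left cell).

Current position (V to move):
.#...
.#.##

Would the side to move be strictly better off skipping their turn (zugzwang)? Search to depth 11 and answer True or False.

zugzwang(.#.../.#.##, V) = False

[.#.../.#.##] V move#1: V00:-1/##.../##.##, V02:+1/.##../.####*
[.##../.####] H move#2: H03:-1/.####/.####*
[.####/.####] V move#3: V00:+1/#####/#####*
[#####/#####] end (terminal -1, H#4); searched .#.../.#.## to 11
suppose V passes — search the same position with H to move:
pass> [.#.../.#.##] H move#1: H02:-1/.###./.#.##*, H03:-1/.#.##/.#.##
pass> [.###./.#.##] V move#2: V00:+1/####./##.##*
pass> [####./##.##] end (terminal -1, H#3); searched .#.../.#.## to 11
for V: play +1, pass +1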